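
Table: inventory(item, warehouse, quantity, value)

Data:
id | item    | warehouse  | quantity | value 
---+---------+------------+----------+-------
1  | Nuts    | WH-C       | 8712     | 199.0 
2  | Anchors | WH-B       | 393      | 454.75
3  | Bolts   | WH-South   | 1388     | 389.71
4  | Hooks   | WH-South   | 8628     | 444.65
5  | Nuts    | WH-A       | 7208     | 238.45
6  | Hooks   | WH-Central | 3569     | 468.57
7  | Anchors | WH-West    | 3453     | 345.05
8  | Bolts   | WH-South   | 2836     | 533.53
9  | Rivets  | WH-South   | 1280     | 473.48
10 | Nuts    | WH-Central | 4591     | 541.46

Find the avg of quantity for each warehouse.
SELECT warehouse, AVG(quantity) as result
FROM inventory
GROUP BY warehouse

Result:
  WH-A: 7208.00
  WH-B: 393.00
  WH-C: 8712.00
  WH-Central: 4080.00
  WH-South: 3533.00
  WH-West: 3453.00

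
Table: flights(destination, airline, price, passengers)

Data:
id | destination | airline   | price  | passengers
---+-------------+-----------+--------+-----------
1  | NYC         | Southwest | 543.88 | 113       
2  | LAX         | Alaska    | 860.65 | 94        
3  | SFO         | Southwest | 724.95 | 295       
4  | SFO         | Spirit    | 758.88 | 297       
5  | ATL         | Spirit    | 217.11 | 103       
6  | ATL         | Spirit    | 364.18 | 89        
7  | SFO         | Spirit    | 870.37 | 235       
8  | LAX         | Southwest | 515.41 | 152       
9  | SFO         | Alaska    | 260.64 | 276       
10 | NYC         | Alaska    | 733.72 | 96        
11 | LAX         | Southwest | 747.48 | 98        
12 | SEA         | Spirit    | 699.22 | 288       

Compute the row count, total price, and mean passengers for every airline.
SELECT airline,
       COUNT(*) as cnt,
       SUM(price) as total_price,
       AVG(passengers) as avg_passengers
FROM flights
GROUP BY airline

Result:
  Alaska: 3 records, 1855.01 total price, 155.33 avg passengers
  Southwest: 4 records, 2531.72 total price, 164.50 avg passengers
  Spirit: 5 records, 2909.76 total price, 202.40 avg passengers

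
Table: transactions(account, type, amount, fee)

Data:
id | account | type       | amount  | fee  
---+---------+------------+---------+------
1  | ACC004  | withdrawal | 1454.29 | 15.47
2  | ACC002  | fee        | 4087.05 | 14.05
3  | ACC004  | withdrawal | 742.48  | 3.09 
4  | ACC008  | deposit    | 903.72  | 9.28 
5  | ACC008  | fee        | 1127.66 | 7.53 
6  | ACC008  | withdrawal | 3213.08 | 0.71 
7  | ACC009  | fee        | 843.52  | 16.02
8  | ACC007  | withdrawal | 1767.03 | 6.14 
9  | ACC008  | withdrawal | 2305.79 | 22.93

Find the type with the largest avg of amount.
SELECT type, AVG(amount) as val
FROM transactions
GROUP BY type
ORDER BY val DESC
LIMIT 1

Result: fee with avg(amount) = 2019.41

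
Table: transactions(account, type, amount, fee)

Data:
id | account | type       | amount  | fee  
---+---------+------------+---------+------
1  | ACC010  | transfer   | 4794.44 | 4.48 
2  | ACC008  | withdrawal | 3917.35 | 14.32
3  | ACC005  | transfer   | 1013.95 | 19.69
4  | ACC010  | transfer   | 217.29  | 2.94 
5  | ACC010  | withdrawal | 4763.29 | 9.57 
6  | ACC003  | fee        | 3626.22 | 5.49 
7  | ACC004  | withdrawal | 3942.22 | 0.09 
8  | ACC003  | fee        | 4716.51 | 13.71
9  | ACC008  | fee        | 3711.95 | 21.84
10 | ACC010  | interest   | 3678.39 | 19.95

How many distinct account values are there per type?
SELECT type, COUNT(DISTINCT account)
FROM transactions
GROUP BY type

Result:
  fee: 2 distinct
  interest: 1 distinct
  transfer: 2 distinct
  withdrawal: 3 distinct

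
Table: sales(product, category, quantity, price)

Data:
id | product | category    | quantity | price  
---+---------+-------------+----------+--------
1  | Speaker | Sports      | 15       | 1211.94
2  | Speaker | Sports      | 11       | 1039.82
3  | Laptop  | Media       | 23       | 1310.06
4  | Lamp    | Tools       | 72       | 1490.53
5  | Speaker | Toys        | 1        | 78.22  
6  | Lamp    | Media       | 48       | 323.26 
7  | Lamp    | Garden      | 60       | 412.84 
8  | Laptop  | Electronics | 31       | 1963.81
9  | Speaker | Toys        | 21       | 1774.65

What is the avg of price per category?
SELECT category, AVG(price) as result
FROM sales
GROUP BY category

Result:
  Electronics: 1963.81
  Garden: 412.84
  Media: 816.66
  Sports: 1125.88
  Tools: 1490.53
  Toys: 926.44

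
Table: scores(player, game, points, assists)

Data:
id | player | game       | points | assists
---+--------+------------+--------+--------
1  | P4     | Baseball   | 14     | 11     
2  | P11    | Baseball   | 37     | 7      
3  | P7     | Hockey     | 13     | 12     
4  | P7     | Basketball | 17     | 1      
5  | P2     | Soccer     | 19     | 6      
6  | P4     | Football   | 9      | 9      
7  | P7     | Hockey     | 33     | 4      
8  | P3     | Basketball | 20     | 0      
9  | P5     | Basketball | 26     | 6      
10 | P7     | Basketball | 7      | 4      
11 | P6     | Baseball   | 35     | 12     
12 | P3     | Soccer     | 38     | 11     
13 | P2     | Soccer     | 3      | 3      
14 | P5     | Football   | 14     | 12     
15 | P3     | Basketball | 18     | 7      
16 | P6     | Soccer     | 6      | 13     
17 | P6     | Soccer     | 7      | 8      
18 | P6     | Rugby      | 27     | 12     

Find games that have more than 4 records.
SELECT game, COUNT(*) as cnt
FROM scores
GROUP BY game
HAVING COUNT(*) > 4

Result:
  Basketball: 5
  Soccer: 5

Note: HAVING filters groups after aggregation, WHERE filters rows before.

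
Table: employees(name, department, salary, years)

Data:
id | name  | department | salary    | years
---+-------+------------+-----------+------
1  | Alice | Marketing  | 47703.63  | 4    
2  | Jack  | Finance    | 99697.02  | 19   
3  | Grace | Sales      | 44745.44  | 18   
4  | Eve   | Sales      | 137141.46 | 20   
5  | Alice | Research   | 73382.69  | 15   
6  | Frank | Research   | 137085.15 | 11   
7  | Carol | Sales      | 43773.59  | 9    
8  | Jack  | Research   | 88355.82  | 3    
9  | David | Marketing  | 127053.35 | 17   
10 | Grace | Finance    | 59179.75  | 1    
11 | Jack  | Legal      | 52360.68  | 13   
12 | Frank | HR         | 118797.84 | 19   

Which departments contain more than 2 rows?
SELECT department, COUNT(*) as cnt
FROM employees
GROUP BY department
HAVING COUNT(*) > 2

Result:
  Research: 3
  Sales: 3

Note: HAVING filters groups after aggregation, WHERE filters rows before.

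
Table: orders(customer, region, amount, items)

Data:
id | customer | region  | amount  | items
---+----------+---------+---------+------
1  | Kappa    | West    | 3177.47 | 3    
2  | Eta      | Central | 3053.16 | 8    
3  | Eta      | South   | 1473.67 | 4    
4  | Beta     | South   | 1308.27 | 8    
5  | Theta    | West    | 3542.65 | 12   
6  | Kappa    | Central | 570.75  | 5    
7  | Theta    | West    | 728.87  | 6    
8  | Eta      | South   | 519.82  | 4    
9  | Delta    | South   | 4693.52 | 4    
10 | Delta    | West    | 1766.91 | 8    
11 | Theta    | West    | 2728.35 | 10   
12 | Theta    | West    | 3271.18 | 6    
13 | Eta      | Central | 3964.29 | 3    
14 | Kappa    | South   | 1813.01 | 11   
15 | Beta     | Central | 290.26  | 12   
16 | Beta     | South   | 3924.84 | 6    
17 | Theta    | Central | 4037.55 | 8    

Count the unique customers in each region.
SELECT region, COUNT(DISTINCT customer)
FROM orders
GROUP BY region

Result:
  Central: 4 distinct
  South: 4 distinct
  West: 3 distinct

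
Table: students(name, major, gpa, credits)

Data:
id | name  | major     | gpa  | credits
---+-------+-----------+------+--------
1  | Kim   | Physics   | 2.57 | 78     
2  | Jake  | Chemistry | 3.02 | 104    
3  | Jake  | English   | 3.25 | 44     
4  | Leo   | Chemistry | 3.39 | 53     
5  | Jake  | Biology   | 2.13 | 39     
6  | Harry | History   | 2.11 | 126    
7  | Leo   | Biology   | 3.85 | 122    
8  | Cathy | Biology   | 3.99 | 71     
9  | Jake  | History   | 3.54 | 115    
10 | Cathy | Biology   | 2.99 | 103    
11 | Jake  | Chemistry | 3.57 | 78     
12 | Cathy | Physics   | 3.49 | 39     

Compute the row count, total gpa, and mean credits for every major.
SELECT major,
       COUNT(*) as cnt,
       SUM(gpa) as total_gpa,
       AVG(credits) as avg_credits
FROM students
GROUP BY major

Result:
  Biology: 4 records, 12.96 total gpa, 83.75 avg credits
  Chemistry: 3 records, 9.98 total gpa, 78.33 avg credits
  English: 1 records, 3.25 total gpa, 44.00 avg credits
  History: 2 records, 5.65 total gpa, 120.50 avg credits
  Physics: 2 records, 6.06 total gpa, 58.50 avg credits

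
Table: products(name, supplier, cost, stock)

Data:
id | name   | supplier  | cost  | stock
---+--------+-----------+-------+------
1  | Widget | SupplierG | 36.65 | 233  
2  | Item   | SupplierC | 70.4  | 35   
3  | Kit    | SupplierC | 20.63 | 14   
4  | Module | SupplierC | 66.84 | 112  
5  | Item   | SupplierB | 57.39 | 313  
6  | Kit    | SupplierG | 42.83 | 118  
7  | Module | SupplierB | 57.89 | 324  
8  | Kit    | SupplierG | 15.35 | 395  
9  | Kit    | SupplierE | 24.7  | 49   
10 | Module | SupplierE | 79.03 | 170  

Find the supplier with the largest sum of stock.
SELECT supplier, SUM(stock) as val
FROM products
GROUP BY supplier
ORDER BY val DESC
LIMIT 1

Result: SupplierG with sum(stock) = 746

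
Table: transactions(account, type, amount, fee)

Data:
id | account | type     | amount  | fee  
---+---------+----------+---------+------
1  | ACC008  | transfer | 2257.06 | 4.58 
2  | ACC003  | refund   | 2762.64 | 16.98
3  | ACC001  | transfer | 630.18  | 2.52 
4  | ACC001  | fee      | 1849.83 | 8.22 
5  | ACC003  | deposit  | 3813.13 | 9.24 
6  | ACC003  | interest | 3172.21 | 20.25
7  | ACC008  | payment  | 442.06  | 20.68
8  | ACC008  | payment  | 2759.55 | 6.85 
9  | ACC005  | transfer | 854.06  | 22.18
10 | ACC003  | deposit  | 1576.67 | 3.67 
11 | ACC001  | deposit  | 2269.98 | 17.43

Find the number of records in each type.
SELECT type, COUNT(*) as count
FROM transactions
GROUP BY type

Result:
  deposit: 3
  fee: 1
  interest: 1
  payment: 2
  refund: 1
  transfer: 3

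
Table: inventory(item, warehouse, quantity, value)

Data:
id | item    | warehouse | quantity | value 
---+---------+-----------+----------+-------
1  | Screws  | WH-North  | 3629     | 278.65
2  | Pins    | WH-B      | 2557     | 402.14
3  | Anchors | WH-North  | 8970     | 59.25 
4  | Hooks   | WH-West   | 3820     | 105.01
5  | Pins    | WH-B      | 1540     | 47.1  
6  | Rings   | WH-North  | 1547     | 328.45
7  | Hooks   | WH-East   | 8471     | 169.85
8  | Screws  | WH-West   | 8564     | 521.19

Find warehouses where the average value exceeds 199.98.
SELECT warehouse, AVG(value)
FROM inventory
GROUP BY warehouse
HAVING AVG(value) > 199.98

Result:
  WH-B: avg=224.62
  WH-North: avg=222.12
  WH-West: avg=313.10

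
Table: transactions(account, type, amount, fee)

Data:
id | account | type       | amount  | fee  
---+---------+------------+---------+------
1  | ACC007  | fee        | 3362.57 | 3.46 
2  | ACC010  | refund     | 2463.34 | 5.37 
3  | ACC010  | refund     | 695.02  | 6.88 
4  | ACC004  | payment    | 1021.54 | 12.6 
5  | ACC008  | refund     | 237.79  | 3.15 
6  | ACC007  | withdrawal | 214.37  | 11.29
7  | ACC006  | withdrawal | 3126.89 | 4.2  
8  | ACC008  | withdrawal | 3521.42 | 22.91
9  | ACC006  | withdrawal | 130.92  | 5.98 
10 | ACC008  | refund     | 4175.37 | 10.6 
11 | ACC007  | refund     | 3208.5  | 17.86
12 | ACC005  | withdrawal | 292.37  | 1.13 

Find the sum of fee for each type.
SELECT type, SUM(fee) as result
FROM transactions
GROUP BY type

Result:
  fee: 3.46
  payment: 12.60
  refund: 43.86
  withdrawal: 45.51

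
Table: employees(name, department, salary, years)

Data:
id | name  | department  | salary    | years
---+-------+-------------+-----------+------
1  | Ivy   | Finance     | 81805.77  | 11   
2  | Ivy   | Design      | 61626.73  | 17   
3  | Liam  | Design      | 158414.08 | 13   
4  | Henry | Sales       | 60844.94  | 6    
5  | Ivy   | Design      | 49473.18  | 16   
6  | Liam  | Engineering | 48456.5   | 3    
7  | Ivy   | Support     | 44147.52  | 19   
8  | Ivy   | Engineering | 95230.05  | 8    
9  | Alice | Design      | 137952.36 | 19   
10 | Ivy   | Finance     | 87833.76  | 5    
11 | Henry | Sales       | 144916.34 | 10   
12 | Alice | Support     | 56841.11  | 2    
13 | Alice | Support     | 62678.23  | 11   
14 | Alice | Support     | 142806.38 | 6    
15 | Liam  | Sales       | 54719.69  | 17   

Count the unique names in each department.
SELECT department, COUNT(DISTINCT name)
FROM employees
GROUP BY department

Result:
  Design: 3 distinct
  Engineering: 2 distinct
  Finance: 1 distinct
  Sales: 2 distinct
  Support: 2 distinct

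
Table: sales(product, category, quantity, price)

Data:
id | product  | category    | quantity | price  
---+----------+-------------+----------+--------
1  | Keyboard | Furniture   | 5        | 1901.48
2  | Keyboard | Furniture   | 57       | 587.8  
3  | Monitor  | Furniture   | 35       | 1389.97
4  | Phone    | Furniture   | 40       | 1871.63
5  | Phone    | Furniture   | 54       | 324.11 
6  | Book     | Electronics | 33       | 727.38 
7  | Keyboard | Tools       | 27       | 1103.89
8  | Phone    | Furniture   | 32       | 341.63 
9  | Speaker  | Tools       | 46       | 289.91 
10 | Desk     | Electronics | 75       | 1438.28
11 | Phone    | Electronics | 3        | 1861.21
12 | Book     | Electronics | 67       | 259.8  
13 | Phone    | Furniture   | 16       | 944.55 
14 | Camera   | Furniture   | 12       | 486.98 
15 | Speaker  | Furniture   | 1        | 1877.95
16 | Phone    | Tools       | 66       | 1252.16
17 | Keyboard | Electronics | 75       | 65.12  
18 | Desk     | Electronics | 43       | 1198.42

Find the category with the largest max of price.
SELECT category, MAX(price) as val
FROM sales
GROUP BY category
ORDER BY val DESC
LIMIT 1

Result: Furniture with max(price) = 1901.48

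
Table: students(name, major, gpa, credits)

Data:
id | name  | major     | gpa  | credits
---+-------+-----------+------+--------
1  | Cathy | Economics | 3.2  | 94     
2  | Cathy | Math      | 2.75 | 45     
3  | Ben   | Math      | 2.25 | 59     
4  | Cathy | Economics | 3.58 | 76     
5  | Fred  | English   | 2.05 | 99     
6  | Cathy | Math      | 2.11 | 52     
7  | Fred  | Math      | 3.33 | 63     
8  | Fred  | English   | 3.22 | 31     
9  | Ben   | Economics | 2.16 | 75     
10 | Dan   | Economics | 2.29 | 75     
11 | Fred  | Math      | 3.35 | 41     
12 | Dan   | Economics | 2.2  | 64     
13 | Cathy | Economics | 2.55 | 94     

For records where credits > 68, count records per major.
SELECT major, COUNT(*)
FROM students
WHERE credits > 68
GROUP BY major

Note: WHERE filters rows before grouping.

Result:
  Economics: 5
  English: 1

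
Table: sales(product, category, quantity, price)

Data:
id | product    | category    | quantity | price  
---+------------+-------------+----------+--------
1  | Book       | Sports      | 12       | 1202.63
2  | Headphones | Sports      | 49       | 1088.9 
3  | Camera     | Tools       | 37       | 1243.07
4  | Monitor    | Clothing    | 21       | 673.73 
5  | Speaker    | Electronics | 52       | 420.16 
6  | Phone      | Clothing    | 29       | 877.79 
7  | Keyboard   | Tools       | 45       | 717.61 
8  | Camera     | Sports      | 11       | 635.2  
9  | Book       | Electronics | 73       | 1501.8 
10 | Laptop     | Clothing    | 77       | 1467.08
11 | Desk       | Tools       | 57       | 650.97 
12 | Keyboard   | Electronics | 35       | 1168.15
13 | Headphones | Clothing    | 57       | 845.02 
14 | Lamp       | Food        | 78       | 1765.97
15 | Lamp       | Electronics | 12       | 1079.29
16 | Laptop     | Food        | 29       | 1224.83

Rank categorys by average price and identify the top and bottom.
SELECT category, AVG(price)
FROM sales
GROUP BY category
ORDER BY AVG(price)

All groups:
  Tools: 870.55
  Clothing: 965.91
  Sports: 975.58
  Electronics: 1042.35
  Food: 1495.40

Highest: Food (1495.40)
Lowest: Tools (870.55)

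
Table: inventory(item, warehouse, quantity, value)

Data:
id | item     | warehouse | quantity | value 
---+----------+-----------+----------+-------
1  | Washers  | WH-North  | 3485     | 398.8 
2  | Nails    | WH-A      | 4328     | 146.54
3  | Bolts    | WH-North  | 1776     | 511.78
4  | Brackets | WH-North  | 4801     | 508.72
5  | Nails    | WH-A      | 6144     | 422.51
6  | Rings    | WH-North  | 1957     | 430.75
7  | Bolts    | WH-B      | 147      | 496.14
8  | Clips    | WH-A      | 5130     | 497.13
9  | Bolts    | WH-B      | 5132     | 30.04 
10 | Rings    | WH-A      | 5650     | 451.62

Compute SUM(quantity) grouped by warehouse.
SELECT warehouse, SUM(quantity) as result
FROM inventory
GROUP BY warehouse

Result:
  WH-A: 21252
  WH-B: 5279
  WH-North: 12019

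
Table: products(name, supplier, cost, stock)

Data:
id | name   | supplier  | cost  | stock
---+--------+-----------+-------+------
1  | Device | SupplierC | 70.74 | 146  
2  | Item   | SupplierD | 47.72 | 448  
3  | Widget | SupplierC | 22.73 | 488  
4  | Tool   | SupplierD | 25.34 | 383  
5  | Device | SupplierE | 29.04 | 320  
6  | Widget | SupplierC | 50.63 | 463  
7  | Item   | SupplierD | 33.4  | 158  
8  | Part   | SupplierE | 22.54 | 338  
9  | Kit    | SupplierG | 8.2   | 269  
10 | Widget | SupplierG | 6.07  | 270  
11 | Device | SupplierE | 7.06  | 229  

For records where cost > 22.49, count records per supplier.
SELECT supplier, COUNT(*)
FROM products
WHERE cost > 22.49
GROUP BY supplier

Note: WHERE filters rows before grouping.

Result:
  SupplierC: 3
  SupplierD: 3
  SupplierE: 2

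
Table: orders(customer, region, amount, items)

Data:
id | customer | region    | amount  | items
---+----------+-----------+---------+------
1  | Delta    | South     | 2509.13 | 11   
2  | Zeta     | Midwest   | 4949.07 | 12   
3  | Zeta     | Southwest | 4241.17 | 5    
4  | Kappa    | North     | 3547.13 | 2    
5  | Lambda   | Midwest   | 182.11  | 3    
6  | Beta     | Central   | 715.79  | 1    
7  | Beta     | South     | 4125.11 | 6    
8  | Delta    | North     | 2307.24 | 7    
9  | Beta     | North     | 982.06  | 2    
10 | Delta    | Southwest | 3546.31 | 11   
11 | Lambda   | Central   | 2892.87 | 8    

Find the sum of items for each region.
SELECT region, SUM(items) as result
FROM orders
GROUP BY region

Result:
  Central: 9
  Midwest: 15
  North: 11
  South: 17
  Southwest: 16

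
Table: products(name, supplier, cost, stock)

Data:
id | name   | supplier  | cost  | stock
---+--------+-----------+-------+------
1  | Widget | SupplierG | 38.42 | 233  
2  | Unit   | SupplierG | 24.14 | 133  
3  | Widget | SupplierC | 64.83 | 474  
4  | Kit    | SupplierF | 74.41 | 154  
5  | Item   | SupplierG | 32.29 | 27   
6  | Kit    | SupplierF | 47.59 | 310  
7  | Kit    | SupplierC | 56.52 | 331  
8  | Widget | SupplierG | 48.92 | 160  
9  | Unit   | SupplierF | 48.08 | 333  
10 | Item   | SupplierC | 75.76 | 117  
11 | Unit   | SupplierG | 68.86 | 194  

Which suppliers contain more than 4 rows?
SELECT supplier, COUNT(*) as cnt
FROM products
GROUP BY supplier
HAVING COUNT(*) > 4

Result:
  SupplierG: 5

Note: HAVING filters groups after aggregation, WHERE filters rows before.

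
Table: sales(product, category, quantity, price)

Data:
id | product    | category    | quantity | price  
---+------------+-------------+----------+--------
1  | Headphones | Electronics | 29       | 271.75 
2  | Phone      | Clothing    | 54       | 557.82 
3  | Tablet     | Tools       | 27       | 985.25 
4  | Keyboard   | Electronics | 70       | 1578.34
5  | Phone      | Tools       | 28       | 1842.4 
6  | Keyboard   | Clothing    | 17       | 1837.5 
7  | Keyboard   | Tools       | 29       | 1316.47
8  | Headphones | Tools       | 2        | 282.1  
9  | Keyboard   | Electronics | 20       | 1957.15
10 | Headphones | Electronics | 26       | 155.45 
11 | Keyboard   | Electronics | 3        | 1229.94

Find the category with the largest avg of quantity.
SELECT category, AVG(quantity) as val
FROM sales
GROUP BY category
ORDER BY val DESC
LIMIT 1

Result: Clothing with avg(quantity) = 35.50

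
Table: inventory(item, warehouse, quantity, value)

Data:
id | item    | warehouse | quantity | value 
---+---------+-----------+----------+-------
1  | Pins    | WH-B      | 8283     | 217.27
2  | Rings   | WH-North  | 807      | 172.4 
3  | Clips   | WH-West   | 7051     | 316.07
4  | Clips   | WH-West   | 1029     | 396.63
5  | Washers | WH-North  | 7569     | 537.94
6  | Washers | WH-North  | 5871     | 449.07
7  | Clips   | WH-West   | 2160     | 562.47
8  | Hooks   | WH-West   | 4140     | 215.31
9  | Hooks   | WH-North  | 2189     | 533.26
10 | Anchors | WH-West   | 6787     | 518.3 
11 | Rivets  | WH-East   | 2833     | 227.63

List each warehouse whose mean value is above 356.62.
SELECT warehouse, AVG(value)
FROM inventory
GROUP BY warehouse
HAVING AVG(value) > 356.62

Result:
  WH-North: avg=423.17
  WH-West: avg=401.76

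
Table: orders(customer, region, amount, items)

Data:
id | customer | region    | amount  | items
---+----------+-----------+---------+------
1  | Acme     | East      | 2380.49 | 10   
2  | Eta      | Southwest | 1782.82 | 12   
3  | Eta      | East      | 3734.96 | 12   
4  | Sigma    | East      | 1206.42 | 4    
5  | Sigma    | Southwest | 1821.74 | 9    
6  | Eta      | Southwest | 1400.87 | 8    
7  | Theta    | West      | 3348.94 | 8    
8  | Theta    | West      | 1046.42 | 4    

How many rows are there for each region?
SELECT region, COUNT(*) as count
FROM orders
GROUP BY region

Result:
  East: 3
  Southwest: 3
  West: 2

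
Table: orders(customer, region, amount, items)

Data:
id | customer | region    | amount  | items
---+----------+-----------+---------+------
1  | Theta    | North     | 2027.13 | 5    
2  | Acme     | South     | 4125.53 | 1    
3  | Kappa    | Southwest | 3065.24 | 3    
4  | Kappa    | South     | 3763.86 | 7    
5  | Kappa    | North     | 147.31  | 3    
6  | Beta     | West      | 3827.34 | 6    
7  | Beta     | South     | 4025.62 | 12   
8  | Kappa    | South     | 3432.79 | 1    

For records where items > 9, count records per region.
SELECT region, COUNT(*)
FROM orders
WHERE items > 9
GROUP BY region

Note: WHERE filters rows before grouping.

Result:
  South: 1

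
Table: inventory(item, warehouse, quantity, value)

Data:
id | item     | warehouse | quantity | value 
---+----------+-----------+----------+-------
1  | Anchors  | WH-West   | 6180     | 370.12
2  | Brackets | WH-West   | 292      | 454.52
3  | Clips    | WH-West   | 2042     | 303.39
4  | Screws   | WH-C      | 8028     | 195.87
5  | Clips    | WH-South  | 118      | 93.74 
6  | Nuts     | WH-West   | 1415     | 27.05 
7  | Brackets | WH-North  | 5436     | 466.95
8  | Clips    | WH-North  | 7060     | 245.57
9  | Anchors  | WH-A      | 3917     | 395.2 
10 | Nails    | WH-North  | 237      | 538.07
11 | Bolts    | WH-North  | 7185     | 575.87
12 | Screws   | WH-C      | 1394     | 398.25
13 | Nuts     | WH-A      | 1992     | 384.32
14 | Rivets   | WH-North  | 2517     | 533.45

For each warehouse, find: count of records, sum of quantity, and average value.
SELECT warehouse,
       COUNT(*) as cnt,
       SUM(quantity) as total_quantity,
       AVG(value) as avg_value
FROM inventory
GROUP BY warehouse

Result:
  WH-A: 2 records, 5909 total quantity, 389.76 avg value
  WH-C: 2 records, 9422 total quantity, 297.06 avg value
  WH-North: 5 records, 22435 total quantity, 471.98 avg value
  WH-South: 1 records, 118 total quantity, 93.74 avg value
  WH-West: 4 records, 9929 total quantity, 288.77 avg value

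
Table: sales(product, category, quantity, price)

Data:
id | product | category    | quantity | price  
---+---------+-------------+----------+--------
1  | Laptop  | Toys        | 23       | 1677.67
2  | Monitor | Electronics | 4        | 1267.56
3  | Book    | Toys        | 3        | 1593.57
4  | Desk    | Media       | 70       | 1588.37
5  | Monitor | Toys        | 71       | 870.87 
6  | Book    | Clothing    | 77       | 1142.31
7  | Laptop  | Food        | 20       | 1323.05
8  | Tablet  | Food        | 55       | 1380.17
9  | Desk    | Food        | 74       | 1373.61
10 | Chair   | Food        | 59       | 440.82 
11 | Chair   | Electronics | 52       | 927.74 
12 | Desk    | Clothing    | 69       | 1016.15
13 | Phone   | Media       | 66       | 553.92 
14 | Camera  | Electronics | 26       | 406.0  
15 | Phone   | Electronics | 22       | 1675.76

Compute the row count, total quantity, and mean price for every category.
SELECT category,
       COUNT(*) as cnt,
       SUM(quantity) as total_quantity,
       AVG(price) as avg_price
FROM sales
GROUP BY category

Result:
  Clothing: 2 records, 146 total quantity, 1079.23 avg price
  Electronics: 4 records, 104 total quantity, 1069.27 avg price
  Food: 4 records, 208 total quantity, 1129.41 avg price
  Media: 2 records, 136 total quantity, 1071.15 avg price
  Toys: 3 records, 97 total quantity, 1380.70 avg price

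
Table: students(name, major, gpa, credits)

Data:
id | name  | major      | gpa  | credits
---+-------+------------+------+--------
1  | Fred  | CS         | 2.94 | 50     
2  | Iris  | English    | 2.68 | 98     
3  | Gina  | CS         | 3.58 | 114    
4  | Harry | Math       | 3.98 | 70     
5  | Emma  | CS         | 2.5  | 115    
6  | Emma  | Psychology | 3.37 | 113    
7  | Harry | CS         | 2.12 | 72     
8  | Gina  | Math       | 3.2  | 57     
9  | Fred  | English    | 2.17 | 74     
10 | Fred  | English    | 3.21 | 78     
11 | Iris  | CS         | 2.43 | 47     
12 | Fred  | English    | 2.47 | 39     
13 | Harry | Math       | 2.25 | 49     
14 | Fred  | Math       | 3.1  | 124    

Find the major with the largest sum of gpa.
SELECT major, SUM(gpa) as val
FROM students
GROUP BY major
ORDER BY val DESC
LIMIT 1

Result: CS with sum(gpa) = 13.57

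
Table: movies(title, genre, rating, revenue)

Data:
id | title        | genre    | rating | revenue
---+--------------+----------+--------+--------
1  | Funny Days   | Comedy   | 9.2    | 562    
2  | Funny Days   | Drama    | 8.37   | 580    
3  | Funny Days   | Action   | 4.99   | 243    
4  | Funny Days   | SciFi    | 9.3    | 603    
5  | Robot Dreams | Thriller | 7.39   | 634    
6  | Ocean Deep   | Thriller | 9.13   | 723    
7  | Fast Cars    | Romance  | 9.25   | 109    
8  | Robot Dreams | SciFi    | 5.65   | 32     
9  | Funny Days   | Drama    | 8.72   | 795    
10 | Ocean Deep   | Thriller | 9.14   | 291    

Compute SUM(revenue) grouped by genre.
SELECT genre, SUM(revenue) as result
FROM movies
GROUP BY genre

Result:
  Action: 243
  Comedy: 562
  Drama: 1375
  Romance: 109
  SciFi: 635
  Thriller: 1648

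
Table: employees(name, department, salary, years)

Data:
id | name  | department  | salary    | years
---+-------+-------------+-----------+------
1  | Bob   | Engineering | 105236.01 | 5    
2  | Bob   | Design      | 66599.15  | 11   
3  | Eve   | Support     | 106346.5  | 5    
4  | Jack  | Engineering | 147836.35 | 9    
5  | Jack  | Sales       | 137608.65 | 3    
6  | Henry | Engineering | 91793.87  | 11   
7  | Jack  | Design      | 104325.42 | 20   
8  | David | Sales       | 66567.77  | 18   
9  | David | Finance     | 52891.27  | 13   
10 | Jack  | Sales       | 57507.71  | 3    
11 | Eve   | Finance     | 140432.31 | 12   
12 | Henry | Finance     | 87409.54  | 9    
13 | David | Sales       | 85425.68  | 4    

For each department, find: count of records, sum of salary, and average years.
SELECT department,
       COUNT(*) as cnt,
       SUM(salary) as total_salary,
       AVG(years) as avg_years
FROM employees
GROUP BY department

Result:
  Design: 2 records, 170924.57 total salary, 15.50 avg years
  Engineering: 3 records, 344866.23 total salary, 8.33 avg years
  Finance: 3 records, 280733.12 total salary, 11.33 avg years
  Sales: 4 records, 347109.81 total salary, 7.00 avg years
  Support: 1 records, 106346.50 total salary, 5.00 avg years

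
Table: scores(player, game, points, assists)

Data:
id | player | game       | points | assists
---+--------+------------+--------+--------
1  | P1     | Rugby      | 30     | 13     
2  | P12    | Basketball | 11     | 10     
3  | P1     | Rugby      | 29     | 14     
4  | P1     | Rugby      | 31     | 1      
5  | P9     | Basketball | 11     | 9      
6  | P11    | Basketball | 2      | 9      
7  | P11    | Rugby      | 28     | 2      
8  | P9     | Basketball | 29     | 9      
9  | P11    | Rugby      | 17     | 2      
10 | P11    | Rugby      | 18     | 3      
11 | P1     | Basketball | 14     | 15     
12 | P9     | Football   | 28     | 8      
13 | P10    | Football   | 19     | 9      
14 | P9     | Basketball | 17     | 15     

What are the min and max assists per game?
SELECT game, MIN(assists), MAX(assists)
FROM scores
GROUP BY game

Result:
  Basketball: min=9, max=15
  Football: min=8, max=9
  Rugby: min=1, max=14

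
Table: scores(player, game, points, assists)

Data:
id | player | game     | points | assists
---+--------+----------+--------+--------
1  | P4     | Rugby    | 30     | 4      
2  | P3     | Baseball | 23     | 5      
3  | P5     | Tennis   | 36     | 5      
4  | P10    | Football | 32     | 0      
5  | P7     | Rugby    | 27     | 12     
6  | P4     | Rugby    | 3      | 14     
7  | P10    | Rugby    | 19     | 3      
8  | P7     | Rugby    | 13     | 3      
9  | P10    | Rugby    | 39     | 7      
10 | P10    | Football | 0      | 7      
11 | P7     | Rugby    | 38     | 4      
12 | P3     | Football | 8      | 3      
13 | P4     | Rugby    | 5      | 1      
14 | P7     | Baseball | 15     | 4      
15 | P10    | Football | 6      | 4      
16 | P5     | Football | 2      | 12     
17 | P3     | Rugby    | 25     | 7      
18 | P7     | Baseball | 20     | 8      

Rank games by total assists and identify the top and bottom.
SELECT game, SUM(assists)
FROM scores
GROUP BY game
ORDER BY SUM(assists)

All groups:
  Tennis: 5
  Baseball: 17
  Football: 26
  Rugby: 55

Highest: Rugby (55)
Lowest: Tennis (5)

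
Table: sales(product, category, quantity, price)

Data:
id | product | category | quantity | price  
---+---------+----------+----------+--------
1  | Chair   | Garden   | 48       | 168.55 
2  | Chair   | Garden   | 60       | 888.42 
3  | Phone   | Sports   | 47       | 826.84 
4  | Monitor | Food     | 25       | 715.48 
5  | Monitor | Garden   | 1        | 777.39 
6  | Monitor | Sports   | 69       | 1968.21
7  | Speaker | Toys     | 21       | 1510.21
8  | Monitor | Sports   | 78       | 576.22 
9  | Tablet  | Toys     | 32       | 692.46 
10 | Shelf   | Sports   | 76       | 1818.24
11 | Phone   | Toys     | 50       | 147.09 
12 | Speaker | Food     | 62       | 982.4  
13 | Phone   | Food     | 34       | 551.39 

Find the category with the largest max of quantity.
SELECT category, MAX(quantity) as val
FROM sales
GROUP BY category
ORDER BY val DESC
LIMIT 1

Result: Sports with max(quantity) = 78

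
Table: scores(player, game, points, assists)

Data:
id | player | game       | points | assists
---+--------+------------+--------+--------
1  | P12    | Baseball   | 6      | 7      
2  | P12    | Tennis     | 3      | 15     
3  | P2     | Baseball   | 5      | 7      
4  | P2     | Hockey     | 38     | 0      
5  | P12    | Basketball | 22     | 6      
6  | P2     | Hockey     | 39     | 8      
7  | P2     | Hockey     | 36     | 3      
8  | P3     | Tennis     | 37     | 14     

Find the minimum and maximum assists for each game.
SELECT game, MIN(assists), MAX(assists)
FROM scores
GROUP BY game

Result:
  Baseball: min=7, max=7
  Basketball: min=6, max=6
  Hockey: min=0, max=8
  Tennis: min=14, max=15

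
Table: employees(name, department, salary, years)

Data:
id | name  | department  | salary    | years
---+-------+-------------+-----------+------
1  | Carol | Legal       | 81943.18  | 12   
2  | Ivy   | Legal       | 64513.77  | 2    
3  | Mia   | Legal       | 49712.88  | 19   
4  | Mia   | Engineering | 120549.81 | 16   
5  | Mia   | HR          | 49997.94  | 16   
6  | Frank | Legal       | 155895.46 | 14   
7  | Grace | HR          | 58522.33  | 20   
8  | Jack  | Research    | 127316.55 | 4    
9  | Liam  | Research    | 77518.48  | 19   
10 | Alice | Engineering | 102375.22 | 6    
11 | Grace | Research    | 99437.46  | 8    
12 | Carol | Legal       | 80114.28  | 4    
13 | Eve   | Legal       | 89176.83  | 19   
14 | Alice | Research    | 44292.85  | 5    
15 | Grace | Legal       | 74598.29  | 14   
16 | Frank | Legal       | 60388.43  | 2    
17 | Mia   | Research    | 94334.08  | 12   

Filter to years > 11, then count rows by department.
SELECT department, COUNT(*)
FROM employees
WHERE years > 11
GROUP BY department

Note: WHERE filters rows before grouping.

Result:
  Engineering: 1
  HR: 2
  Legal: 5
  Research: 2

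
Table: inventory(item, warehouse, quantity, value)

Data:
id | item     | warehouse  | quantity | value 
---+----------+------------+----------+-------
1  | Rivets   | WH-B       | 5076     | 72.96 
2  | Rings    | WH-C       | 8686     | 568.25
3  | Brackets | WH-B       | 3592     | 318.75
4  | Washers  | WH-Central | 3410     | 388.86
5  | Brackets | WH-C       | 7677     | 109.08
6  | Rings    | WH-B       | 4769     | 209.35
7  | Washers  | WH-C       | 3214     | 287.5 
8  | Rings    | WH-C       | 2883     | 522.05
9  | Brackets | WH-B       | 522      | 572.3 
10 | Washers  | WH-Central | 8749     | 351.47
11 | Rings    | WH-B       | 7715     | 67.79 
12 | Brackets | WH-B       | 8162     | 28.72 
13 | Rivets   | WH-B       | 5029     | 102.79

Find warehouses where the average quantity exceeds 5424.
SELECT warehouse, AVG(quantity)
FROM inventory
GROUP BY warehouse
HAVING AVG(quantity) > 5424

Result:
  WH-C: avg=5615.00
  WH-Central: avg=6079.50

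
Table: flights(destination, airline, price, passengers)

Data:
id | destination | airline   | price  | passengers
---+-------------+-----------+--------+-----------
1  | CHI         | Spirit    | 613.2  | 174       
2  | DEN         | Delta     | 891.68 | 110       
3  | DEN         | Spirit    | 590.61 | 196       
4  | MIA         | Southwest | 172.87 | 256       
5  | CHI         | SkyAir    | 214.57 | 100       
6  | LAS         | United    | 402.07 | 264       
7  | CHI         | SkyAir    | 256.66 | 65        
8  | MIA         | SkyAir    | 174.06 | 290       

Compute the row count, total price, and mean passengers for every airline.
SELECT airline,
       COUNT(*) as cnt,
       SUM(price) as total_price,
       AVG(passengers) as avg_passengers
FROM flights
GROUP BY airline

Result:
  Delta: 1 records, 891.68 total price, 110.00 avg passengers
  SkyAir: 3 records, 645.29 total price, 151.67 avg passengers
  Southwest: 1 records, 172.87 total price, 256.00 avg passengers
  Spirit: 2 records, 1203.81 total price, 185.00 avg passengers
  United: 1 records, 402.07 total price, 264.00 avg passengers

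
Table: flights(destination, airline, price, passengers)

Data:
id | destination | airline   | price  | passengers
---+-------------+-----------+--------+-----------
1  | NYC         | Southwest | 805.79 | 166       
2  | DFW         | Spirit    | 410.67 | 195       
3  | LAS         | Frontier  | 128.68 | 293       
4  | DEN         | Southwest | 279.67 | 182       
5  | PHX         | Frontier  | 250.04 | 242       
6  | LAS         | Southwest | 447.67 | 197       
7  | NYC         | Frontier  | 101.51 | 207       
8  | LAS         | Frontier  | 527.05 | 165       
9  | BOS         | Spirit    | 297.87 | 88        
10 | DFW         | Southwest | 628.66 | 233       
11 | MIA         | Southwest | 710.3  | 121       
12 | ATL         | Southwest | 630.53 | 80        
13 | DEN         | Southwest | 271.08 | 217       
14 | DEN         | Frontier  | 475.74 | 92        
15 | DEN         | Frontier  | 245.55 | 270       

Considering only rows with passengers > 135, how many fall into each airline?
SELECT airline, COUNT(*)
FROM flights
WHERE passengers > 135
GROUP BY airline

Note: WHERE filters rows before grouping.

Result:
  Frontier: 5
  Southwest: 5
  Spirit: 1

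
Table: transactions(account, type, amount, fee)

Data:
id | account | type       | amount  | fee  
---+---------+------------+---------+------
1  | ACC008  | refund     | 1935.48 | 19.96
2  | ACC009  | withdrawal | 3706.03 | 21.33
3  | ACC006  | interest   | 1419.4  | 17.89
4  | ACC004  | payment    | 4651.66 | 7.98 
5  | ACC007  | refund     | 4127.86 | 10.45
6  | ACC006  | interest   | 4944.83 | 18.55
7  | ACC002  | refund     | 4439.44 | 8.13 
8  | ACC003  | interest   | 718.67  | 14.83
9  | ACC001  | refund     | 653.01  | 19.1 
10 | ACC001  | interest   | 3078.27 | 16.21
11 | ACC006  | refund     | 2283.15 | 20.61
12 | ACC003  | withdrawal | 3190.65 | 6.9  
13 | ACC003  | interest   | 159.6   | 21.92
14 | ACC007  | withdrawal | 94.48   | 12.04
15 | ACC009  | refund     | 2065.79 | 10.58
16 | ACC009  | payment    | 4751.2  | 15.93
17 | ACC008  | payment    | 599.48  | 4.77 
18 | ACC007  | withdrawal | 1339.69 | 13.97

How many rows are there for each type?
SELECT type, COUNT(*) as count
FROM transactions
GROUP BY type

Result:
  interest: 5
  payment: 3
  refund: 6
  withdrawal: 4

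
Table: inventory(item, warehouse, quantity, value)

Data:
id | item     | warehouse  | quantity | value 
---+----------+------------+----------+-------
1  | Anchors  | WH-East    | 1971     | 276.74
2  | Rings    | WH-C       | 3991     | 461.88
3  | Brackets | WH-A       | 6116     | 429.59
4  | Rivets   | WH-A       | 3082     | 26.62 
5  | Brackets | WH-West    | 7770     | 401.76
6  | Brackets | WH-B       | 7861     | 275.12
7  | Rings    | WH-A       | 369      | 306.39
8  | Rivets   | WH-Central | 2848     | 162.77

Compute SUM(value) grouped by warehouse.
SELECT warehouse, SUM(value) as result
FROM inventory
GROUP BY warehouse

Result:
  WH-A: 762.60
  WH-B: 275.12
  WH-C: 461.88
  WH-Central: 162.77
  WH-East: 276.74
  WH-West: 401.76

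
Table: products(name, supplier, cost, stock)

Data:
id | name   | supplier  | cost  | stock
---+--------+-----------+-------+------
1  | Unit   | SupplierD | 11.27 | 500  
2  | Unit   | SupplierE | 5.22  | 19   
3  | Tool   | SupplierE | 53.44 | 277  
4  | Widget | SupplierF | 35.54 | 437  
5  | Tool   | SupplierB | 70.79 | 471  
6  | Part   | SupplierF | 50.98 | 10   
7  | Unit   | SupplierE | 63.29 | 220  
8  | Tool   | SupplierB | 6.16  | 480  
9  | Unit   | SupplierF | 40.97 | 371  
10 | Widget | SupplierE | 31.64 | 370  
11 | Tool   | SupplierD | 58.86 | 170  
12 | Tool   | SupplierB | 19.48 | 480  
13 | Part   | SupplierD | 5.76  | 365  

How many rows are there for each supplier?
SELECT supplier, COUNT(*) as count
FROM products
GROUP BY supplier

Result:
  SupplierB: 3
  SupplierD: 3
  SupplierE: 4
  SupplierF: 3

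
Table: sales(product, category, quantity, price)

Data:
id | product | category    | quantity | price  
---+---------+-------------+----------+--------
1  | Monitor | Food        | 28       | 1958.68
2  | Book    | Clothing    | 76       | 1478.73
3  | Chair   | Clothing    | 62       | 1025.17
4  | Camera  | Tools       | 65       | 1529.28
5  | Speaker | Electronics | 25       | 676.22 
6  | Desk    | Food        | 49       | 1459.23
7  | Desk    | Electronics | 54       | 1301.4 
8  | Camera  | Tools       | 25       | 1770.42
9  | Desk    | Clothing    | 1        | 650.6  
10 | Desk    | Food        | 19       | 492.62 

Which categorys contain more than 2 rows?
SELECT category, COUNT(*) as cnt
FROM sales
GROUP BY category
HAVING COUNT(*) > 2

Result:
  Clothing: 3
  Food: 3

Note: HAVING filters groups after aggregation, WHERE filters rows before.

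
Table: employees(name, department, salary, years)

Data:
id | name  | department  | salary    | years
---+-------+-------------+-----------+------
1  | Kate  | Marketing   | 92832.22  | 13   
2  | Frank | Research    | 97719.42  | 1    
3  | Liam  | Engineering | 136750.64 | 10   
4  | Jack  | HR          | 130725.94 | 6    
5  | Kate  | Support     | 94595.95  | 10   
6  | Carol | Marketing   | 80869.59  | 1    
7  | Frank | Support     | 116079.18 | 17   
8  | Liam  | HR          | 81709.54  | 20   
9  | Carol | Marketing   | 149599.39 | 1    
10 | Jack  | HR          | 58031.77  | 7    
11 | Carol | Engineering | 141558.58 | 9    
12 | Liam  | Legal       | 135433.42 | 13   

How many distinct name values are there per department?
SELECT department, COUNT(DISTINCT name)
FROM employees
GROUP BY department

Result:
  Engineering: 2 distinct
  HR: 2 distinct
  Legal: 1 distinct
  Marketing: 2 distinct
  Research: 1 distinct
  Support: 2 distinct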